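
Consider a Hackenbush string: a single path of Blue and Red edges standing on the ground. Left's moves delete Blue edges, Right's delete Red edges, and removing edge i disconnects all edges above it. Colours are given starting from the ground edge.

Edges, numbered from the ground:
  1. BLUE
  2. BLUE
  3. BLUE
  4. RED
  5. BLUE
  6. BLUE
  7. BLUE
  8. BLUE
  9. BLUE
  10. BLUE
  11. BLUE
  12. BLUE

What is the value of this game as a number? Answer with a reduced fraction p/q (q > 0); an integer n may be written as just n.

1535/512

step 1: add BLUE to get B; options L={ 0 } R={ — } => 1
step 2: add BLUE to get BB; options L={ 0, 1 } R={ — } => 2
step 3: add BLUE to get BBB; options L={ 0, 1, 2 } R={ — } => 3
step 4: add RED to get BBBR; options L={ 0, 1, 2 } R={ 3 } => 5/2
step 5: add BLUE to get BBBRB; options L={ 0, 1, 2, 5/2 } R={ 3 } => 11/4
step 6: add BLUE to get BBBRBB; options L={ 0, 1, 2, 5/2, 11/4 } R={ 3 } => 23/8
step 7: add BLUE to get BBBRBBB; options L={ 0, 1, 2, 5/2, 11/4, 23/8 } R={ 3 } => 47/16
step 8: add BLUE to get BBBRBBBB; options L={ 0, 1, 2, 5/2, 11/4, 23/8, 47/16 } R={ 3 } => 95/32
step 9: add BLUE to get BBBRBBBBB; options L={ 0, 1, 2, 5/2, 11/4, 23/8, 47/16, 95/32 } R={ 3 } => 191/64
step 10: add BLUE to get BBBRBBBBBB; options L={ 0, 1, 2, 5/2, 11/4, 23/8, 47/16, 95/32, 191/64 } R={ 3 } => 383/128
step 11: add BLUE to get BBBRBBBBBBB; options L={ 0, 1, 2, 5/2, 11/4, 23/8, 47/16, 95/32, 191/64, 383/128 } R={ 3 } => 767/256
step 12: add BLUE to get BBBRBBBBBBBB; options L={ 0, 1, 2, 5/2, 11/4, 23/8, 47/16, 95/32, 191/64, 383/128, 767/256 } R={ 3 } => 1535/512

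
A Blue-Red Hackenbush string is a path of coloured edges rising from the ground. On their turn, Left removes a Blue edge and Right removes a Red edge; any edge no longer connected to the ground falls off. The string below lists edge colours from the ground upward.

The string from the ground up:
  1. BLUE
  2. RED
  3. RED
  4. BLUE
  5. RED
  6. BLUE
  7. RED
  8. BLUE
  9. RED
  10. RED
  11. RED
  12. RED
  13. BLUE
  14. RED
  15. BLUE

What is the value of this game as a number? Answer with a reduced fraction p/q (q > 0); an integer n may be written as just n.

5387/16384

step 1: add BLUE to get B; options L={ 0 } R={ — } -> 1
step 2: add RED to get BR; options L={ 0 } R={ 1 } -> 1/2
step 3: add RED to get BRR; options L={ 0 } R={ 1/2 1 } -> 1/4
step 4: add BLUE to get BRRB; options L={ 0 1/4 } R={ 1/2 1 } -> 3/8
step 5: add RED to get BRRBR; options L={ 0 1/4 } R={ 3/8 1/2 1 } -> 5/16
step 6: add BLUE to get BRRBRB; options L={ 0 1/4 5/16 } R={ 3/8 1/2 1 } -> 11/32
step 7: add RED to get BRRBRBR; options L={ 0 1/4 5/16 } R={ 11/32 3/8 1/2 1 } -> 21/64
step 8: add BLUE to get BRRBRBRB; options L={ 0 1/4 5/16 21/64 } R={ 11/32 3/8 1/2 1 } -> 43/128
step 9: add RED to get BRRBRBRBR; options L={ 0 1/4 5/16 21/64 } R={ 43/128 11/32 3/8 1/2 1 } -> 85/256
step 10: add RED to get BRRBRBRBRR; options L={ 0 1/4 5/16 21/64 } R={ 85/256 43/128 11/32 3/8 1/2 1 } -> 169/512
step 11: add RED to get BRRBRBRBRRR; options L={ 0 1/4 5/16 21/64 } R={ 169/512 85/256 43/128 11/32 3/8 1/2 1 } -> 337/1024
step 12: add RED to get BRRBRBRBRRRR; options L={ 0 1/4 5/16 21/64 } R={ 337/1024 169/512 85/256 43/128 11/32 3/8 1/2 1 } -> 673/2048
step 13: add BLUE to get BRRBRBRBRRRRB; options L={ 0 1/4 5/16 21/64 673/2048 } R={ 337/1024 169/512 85/256 43/128 11/32 3/8 1/2 1 } -> 1347/4096
step 14: add RED to get BRRBRBRBRRRRBR; options L={ 0 1/4 5/16 21/64 673/2048 } R={ 1347/4096 337/1024 169/512 85/256 43/128 11/32 3/8 1/2 1 } -> 2693/8192
step 15: add BLUE to get BRRBRBRBRRRRBRB; options L={ 0 1/4 5/16 21/64 673/2048 2693/8192 } R={ 1347/4096 337/1024 169/512 85/256 43/128 11/32 3/8 1/2 1 } -> 5387/16384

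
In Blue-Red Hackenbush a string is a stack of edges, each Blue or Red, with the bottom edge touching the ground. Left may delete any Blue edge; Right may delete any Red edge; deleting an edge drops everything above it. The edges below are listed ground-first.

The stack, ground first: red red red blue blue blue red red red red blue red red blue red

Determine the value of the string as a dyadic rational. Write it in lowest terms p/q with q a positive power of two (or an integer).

step 1: add red to get r; options L={ ∅ } R={ 0 } = -1
step 2: add red to get rr; options L={ ∅ } R={ -1; 0 } = -2
step 3: add red to get rrr; options L={ ∅ } R={ -2; -1; 0 } = -3
step 4: add blue to get rrrb; options L={ -3 } R={ -2; -1; 0 } = -5/2
step 5: add blue to get rrrbb; options L={ -3; -5/2 } R={ -2; -1; 0 } = -9/4
step 6: add blue to get rrrbbb; options L={ -3; -5/2; -9/4 } R={ -2; -1; 0 } = -17/8
step 7: add red to get rrrbbbr; options L={ -3; -5/2; -9/4 } R={ -17/8; -2; -1; 0 } = -35/16
step 8: add red to get rrrbbbrr; options L={ -3; -5/2; -9/4 } R={ -35/16; -17/8; -2; -1; 0 } = -71/32
step 9: add red to get rrrbbbrrr; options L={ -3; -5/2; -9/4 } R={ -71/32; -35/16; -17/8; -2; -1; 0 } = -143/64
step 10: add red to get rrrbbbrrrr; options L={ -3; -5/2; -9/4 } R={ -143/64; -71/32; -35/16; -17/8; -2; -1; 0 } = -287/128
step 11: add blue to get rrrbbbrrrrb; options L={ -3; -5/2; -9/4; -287/128 } R={ -143/64; -71/32; -35/16; -17/8; -2; -1; 0 } = -573/256
step 12: add red to get rrrbbbrrrrbr; options L={ -3; -5/2; -9/4; -287/128 } R={ -573/256; -143/64; -71/32; -35/16; -17/8; -2; -1; 0 } = -1147/512
step 13: add red to get rrrbbbrrrrbrr; options L={ -3; -5/2; -9/4; -287/128 } R={ -1147/512; -573/256; -143/64; -71/32; -35/16; -17/8; -2; -1; 0 } = -2295/1024
step 14: add blue to get rrrbbbrrrrbrrb; options L={ -3; -5/2; -9/4; -287/128; -2295/1024 } R={ -1147/512; -573/256; -143/64; -71/32; -35/16; -17/8; -2; -1; 0 } = -4589/2048
step 15: add red to get rrrbbbrrrrbrrbr; options L={ -3; -5/2; -9/4; -287/128; -2295/1024 } R={ -4589/2048; -1147/512; -573/256; -143/64; -71/32; -35/16; -17/8; -2; -1; 0 } = -9179/4096

-9179/4096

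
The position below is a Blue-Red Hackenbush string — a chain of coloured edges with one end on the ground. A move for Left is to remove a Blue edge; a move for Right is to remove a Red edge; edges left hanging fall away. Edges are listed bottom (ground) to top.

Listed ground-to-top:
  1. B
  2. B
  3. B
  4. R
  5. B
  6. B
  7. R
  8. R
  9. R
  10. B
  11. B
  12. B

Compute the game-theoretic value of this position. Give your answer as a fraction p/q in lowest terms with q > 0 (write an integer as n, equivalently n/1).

1423/512

v(B) = { 0 | ∅ } gives 1
v(BB) = { 0,1 | ∅ } gives 2
v(BBB) = { 0,1,2 | ∅ } gives 3
v(BBBR) = { 0,1,2 | 3 } gives 5/2
v(BBBRB) = { 0,1,2,5/2 | 3 } gives 11/4
v(BBBRBB) = { 0,1,2,5/2,11/4 | 3 } gives 23/8
v(BBBRBBR) = { 0,1,2,5/2,11/4 | 23/8,3 } gives 45/16
v(BBBRBBRR) = { 0,1,2,5/2,11/4 | 45/16,23/8,3 } gives 89/32
v(BBBRBBRRR) = { 0,1,2,5/2,11/4 | 89/32,45/16,23/8,3 } gives 177/64
v(BBBRBBRRRB) = { 0,1,2,5/2,11/4,177/64 | 89/32,45/16,23/8,3 } gives 355/128
v(BBBRBBRRRBB) = { 0,1,2,5/2,11/4,177/64,355/128 | 89/32,45/16,23/8,3 } gives 711/256
v(BBBRBBRRRBBB) = { 0,1,2,5/2,11/4,177/64,355/128,711/256 | 89/32,45/16,23/8,3 } gives 1423/512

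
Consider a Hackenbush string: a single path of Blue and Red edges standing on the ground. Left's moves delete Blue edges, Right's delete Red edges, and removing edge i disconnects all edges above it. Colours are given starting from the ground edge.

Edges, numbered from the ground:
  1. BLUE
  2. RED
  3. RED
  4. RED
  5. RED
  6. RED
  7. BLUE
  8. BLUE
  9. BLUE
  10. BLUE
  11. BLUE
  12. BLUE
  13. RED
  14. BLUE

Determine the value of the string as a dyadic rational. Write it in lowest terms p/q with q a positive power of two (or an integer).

Build val(s[:k]) for k = 1..14, string s = BLUE RED RED RED RED RED BLUE BLUE BLUE BLUE BLUE BLUE RED BLUE.
val(B) = { 0 | none } -> 1
val(BR) = { 0 | 1 } -> 1/2
val(BRR) = { 0 | 1/2; 1 } -> 1/4
val(BRRR) = { 0 | 1/4; 1/2; 1 } -> 1/8
val(BRRRR) = { 0 | 1/8; 1/4; 1/2; 1 } -> 1/16
val(BRRRRR) = { 0 | 1/16; 1/8; 1/4; 1/2; 1 } -> 1/32
val(BRRRRRB) = { 0; 1/32 | 1/16; 1/8; 1/4; 1/2; 1 } -> 3/64
val(BRRRRRBB) = { 0; 1/32; 3/64 | 1/16; 1/8; 1/4; 1/2; 1 } -> 7/128
val(BRRRRRBBB) = { 0; 1/32; 3/64; 7/128 | 1/16; 1/8; 1/4; 1/2; 1 } -> 15/256
val(BRRRRRBBBB) = { 0; 1/32; 3/64; 7/128; 15/256 | 1/16; 1/8; 1/4; 1/2; 1 } -> 31/512
val(BRRRRRBBBBB) = { 0; 1/32; 3/64; 7/128; 15/256; 31/512 | 1/16; 1/8; 1/4; 1/2; 1 } -> 63/1024
val(BRRRRRBBBBBB) = { 0; 1/32; 3/64; 7/128; 15/256; 31/512; 63/1024 | 1/16; 1/8; 1/4; 1/2; 1 } -> 127/2048
val(BRRRRRBBBBBBR) = { 0; 1/32; 3/64; 7/128; 15/256; 31/512; 63/1024 | 127/2048; 1/16; 1/8; 1/4; 1/2; 1 } -> 253/4096
val(BRRRRRBBBBBBRB) = { 0; 1/32; 3/64; 7/128; 15/256; 31/512; 63/1024; 253/4096 | 127/2048; 1/16; 1/8; 1/4; 1/2; 1 } -> 507/8192

507/8192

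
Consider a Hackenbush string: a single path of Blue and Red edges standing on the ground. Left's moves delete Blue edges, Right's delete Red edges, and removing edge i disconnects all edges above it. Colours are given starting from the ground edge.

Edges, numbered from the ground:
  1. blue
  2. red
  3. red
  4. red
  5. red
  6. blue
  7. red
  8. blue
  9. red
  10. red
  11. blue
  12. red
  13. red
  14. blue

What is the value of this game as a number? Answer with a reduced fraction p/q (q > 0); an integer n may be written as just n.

v(b) = { 0 | · } => 1
v(br) = { 0 | 1 } => 1/2
v(brr) = { 0 | 1/2 1 } => 1/4
v(brrr) = { 0 | 1/4 1/2 1 } => 1/8
v(brrrr) = { 0 | 1/8 1/4 1/2 1 } => 1/16
v(brrrrb) = { 0 1/16 | 1/8 1/4 1/2 1 } => 3/32
v(brrrrbr) = { 0 1/16 | 3/32 1/8 1/4 1/2 1 } => 5/64
v(brrrrbrb) = { 0 1/16 5/64 | 3/32 1/8 1/4 1/2 1 } => 11/128
v(brrrrbrbr) = { 0 1/16 5/64 | 11/128 3/32 1/8 1/4 1/2 1 } => 21/256
v(brrrrbrbrr) = { 0 1/16 5/64 | 21/256 11/128 3/32 1/8 1/4 1/2 1 } => 41/512
v(brrrrbrbrrb) = { 0 1/16 5/64 41/512 | 21/256 11/128 3/32 1/8 1/4 1/2 1 } => 83/1024
v(brrrrbrbrrbr) = { 0 1/16 5/64 41/512 | 83/1024 21/256 11/128 3/32 1/8 1/4 1/2 1 } => 165/2048
v(brrrrbrbrrbrr) = { 0 1/16 5/64 41/512 | 165/2048 83/1024 21/256 11/128 3/32 1/8 1/4 1/2 1 } => 329/4096
v(brrrrbrbrrbrrb) = { 0 1/16 5/64 41/512 329/4096 | 165/2048 83/1024 21/256 11/128 3/32 1/8 1/4 1/2 1 } => 659/8192

659/8192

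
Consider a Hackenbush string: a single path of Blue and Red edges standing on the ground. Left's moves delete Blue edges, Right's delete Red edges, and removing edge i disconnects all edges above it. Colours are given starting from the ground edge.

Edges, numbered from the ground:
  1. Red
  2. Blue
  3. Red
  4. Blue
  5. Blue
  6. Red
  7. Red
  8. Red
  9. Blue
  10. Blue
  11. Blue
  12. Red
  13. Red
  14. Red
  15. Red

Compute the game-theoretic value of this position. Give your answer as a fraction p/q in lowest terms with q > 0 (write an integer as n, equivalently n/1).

-10015/16384

Prefix values for Red Blue Red Blue Blue Red Red Red Blue Blue Blue Red Red Red Red via {L|R} + simplicity:
R: Left { ∅ }, Right { 0 } → simplest -1
RB: Left { -1 }, Right { 0 } → simplest -1/2
RBR: Left { -1 }, Right { -1/2 0 } → simplest -3/4
RBRB: Left { -1 -3/4 }, Right { -1/2 0 } → simplest -5/8
RBRBB: Left { -1 -3/4 -5/8 }, Right { -1/2 0 } → simplest -9/16
RBRBBR: Left { -1 -3/4 -5/8 }, Right { -9/16 -1/2 0 } → simplest -19/32
RBRBBRR: Left { -1 -3/4 -5/8 }, Right { -19/32 -9/16 -1/2 0 } → simplest -39/64
RBRBBRRR: Left { -1 -3/4 -5/8 }, Right { -39/64 -19/32 -9/16 -1/2 0 } → simplest -79/128
RBRBBRRRB: Left { -1 -3/4 -5/8 -79/128 }, Right { -39/64 -19/32 -9/16 -1/2 0 } → simplest -157/256
RBRBBRRRBB: Left { -1 -3/4 -5/8 -79/128 -157/256 }, Right { -39/64 -19/32 -9/16 -1/2 0 } → simplest -313/512
RBRBBRRRBBB: Left { -1 -3/4 -5/8 -79/128 -157/256 -313/512 }, Right { -39/64 -19/32 -9/16 -1/2 0 } → simplest -625/1024
RBRBBRRRBBBR: Left { -1 -3/4 -5/8 -79/128 -157/256 -313/512 }, Right { -625/1024 -39/64 -19/32 -9/16 -1/2 0 } → simplest -1251/2048
RBRBBRRRBBBRR: Left { -1 -3/4 -5/8 -79/128 -157/256 -313/512 }, Right { -1251/2048 -625/1024 -39/64 -19/32 -9/16 -1/2 0 } → simplest -2503/4096
RBRBBRRRBBBRRR: Left { -1 -3/4 -5/8 -79/128 -157/256 -313/512 }, Right { -2503/4096 -1251/2048 -625/1024 -39/64 -19/32 -9/16 -1/2 0 } → simplest -5007/8192
RBRBBRRRBBBRRRR: Left { -1 -3/4 -5/8 -79/128 -157/256 -313/512 }, Right { -5007/8192 -2503/4096 -1251/2048 -625/1024 -39/64 -19/32 -9/16 -1/2 0 } → simplest -10015/16384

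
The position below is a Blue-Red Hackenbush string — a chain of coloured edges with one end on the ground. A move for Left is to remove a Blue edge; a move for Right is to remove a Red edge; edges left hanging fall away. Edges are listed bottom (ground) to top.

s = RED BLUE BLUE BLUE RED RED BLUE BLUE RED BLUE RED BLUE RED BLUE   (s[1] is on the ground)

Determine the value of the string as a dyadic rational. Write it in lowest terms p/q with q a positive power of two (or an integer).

-1621/8192

val(R) = {  | 0 } so -1
val(RB) = { -1 | 0 } so -1/2
val(RBB) = { -1, -1/2 | 0 } so -1/4
val(RBBB) = { -1, -1/2, -1/4 | 0 } so -1/8
val(RBBBR) = { -1, -1/2, -1/4 | -1/8, 0 } so -3/16
val(RBBBRR) = { -1, -1/2, -1/4 | -3/16, -1/8, 0 } so -7/32
val(RBBBRRB) = { -1, -1/2, -1/4, -7/32 | -3/16, -1/8, 0 } so -13/64
val(RBBBRRBB) = { -1, -1/2, -1/4, -7/32, -13/64 | -3/16, -1/8, 0 } so -25/128
val(RBBBRRBBR) = { -1, -1/2, -1/4, -7/32, -13/64 | -25/128, -3/16, -1/8, 0 } so -51/256
val(RBBBRRBBRB) = { -1, -1/2, -1/4, -7/32, -13/64, -51/256 | -25/128, -3/16, -1/8, 0 } so -101/512
val(RBBBRRBBRBR) = { -1, -1/2, -1/4, -7/32, -13/64, -51/256 | -101/512, -25/128, -3/16, -1/8, 0 } so -203/1024
val(RBBBRRBBRBRB) = { -1, -1/2, -1/4, -7/32, -13/64, -51/256, -203/1024 | -101/512, -25/128, -3/16, -1/8, 0 } so -405/2048
val(RBBBRRBBRBRBR) = { -1, -1/2, -1/4, -7/32, -13/64, -51/256, -203/1024 | -405/2048, -101/512, -25/128, -3/16, -1/8, 0 } so -811/4096
val(RBBBRRBBRBRBRB) = { -1, -1/2, -1/4, -7/32, -13/64, -51/256, -203/1024, -811/4096 | -405/2048, -101/512, -25/128, -3/16, -1/8, 0 } so -1621/8192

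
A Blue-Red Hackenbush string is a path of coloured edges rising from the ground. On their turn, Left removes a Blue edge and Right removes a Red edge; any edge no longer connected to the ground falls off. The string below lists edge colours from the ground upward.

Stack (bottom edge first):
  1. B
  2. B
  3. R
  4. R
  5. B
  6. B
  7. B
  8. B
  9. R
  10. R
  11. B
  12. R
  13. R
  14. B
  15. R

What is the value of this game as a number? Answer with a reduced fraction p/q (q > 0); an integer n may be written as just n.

12069/8192

Build value(s[:k]) for k = 1..15, string s = B B R R B B B B R R B R R B R.
B: Left { 0 }, Right {  } => simplest 1
BB: Left { 0 1 }, Right {  } => simplest 2
BBR: Left { 0 1 }, Right { 2 } => simplest 3/2
BBRR: Left { 0 1 }, Right { 3/2 2 } => simplest 5/4
BBRRB: Left { 0 1 5/4 }, Right { 3/2 2 } => simplest 11/8
BBRRBB: Left { 0 1 5/4 11/8 }, Right { 3/2 2 } => simplest 23/16
BBRRBBB: Left { 0 1 5/4 11/8 23/16 }, Right { 3/2 2 } => simplest 47/32
BBRRBBBB: Left { 0 1 5/4 11/8 23/16 47/32 }, Right { 3/2 2 } => simplest 95/64
BBRRBBBBR: Left { 0 1 5/4 11/8 23/16 47/32 }, Right { 95/64 3/2 2 } => simplest 189/128
BBRRBBBBRR: Left { 0 1 5/4 11/8 23/16 47/32 }, Right { 189/128 95/64 3/2 2 } => simplest 377/256
BBRRBBBBRRB: Left { 0 1 5/4 11/8 23/16 47/32 377/256 }, Right { 189/128 95/64 3/2 2 } => simplest 755/512
BBRRBBBBRRBR: Left { 0 1 5/4 11/8 23/16 47/32 377/256 }, Right { 755/512 189/128 95/64 3/2 2 } => simplest 1509/1024
BBRRBBBBRRBRR: Left { 0 1 5/4 11/8 23/16 47/32 377/256 }, Right { 1509/1024 755/512 189/128 95/64 3/2 2 } => simplest 3017/2048
BBRRBBBBRRBRRB: Left { 0 1 5/4 11/8 23/16 47/32 377/256 3017/2048 }, Right { 1509/1024 755/512 189/128 95/64 3/2 2 } => simplest 6035/4096
BBRRBBBBRRBRRBR: Left { 0 1 5/4 11/8 23/16 47/32 377/256 3017/2048 }, Right { 6035/4096 1509/1024 755/512 189/128 95/64 3/2 2 } => simplest 12069/8192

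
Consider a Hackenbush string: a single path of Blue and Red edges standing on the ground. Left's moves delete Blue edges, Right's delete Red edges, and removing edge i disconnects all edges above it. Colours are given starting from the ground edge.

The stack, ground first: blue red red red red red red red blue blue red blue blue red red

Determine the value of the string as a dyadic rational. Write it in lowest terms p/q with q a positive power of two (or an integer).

Prefix values for blue red red red red red red red blue blue red blue blue red red via {L|R} + simplicity:
edge 1 of 15 (blue): { 0 | · } gives 1
edge 2 of 15 (red): { 0 | 1 } gives 1/2
edge 3 of 15 (red): { 0 | 1/2 1 } gives 1/4
edge 4 of 15 (red): { 0 | 1/4 1/2 1 } gives 1/8
edge 5 of 15 (red): { 0 | 1/8 1/4 1/2 1 } gives 1/16
edge 6 of 15 (red): { 0 | 1/16 1/8 1/4 1/2 1 } gives 1/32
edge 7 of 15 (red): { 0 | 1/32 1/16 1/8 1/4 1/2 1 } gives 1/64
edge 8 of 15 (red): { 0 | 1/64 1/32 1/16 1/8 1/4 1/2 1 } gives 1/128
edge 9 of 15 (blue): { 0 1/128 | 1/64 1/32 1/16 1/8 1/4 1/2 1 } gives 3/256
edge 10 of 15 (blue): { 0 1/128 3/256 | 1/64 1/32 1/16 1/8 1/4 1/2 1 } gives 7/512
edge 11 of 15 (red): { 0 1/128 3/256 | 7/512 1/64 1/32 1/16 1/8 1/4 1/2 1 } gives 13/1024
edge 12 of 15 (blue): { 0 1/128 3/256 13/1024 | 7/512 1/64 1/32 1/16 1/8 1/4 1/2 1 } gives 27/2048
edge 13 of 15 (blue): { 0 1/128 3/256 13/1024 27/2048 | 7/512 1/64 1/32 1/16 1/8 1/4 1/2 1 } gives 55/4096
edge 14 of 15 (red): { 0 1/128 3/256 13/1024 27/2048 | 55/4096 7/512 1/64 1/32 1/16 1/8 1/4 1/2 1 } gives 109/8192
edge 15 of 15 (red): { 0 1/128 3/256 13/1024 27/2048 | 109/8192 55/4096 7/512 1/64 1/32 1/16 1/8 1/4 1/2 1 } gives 217/16384

217/16384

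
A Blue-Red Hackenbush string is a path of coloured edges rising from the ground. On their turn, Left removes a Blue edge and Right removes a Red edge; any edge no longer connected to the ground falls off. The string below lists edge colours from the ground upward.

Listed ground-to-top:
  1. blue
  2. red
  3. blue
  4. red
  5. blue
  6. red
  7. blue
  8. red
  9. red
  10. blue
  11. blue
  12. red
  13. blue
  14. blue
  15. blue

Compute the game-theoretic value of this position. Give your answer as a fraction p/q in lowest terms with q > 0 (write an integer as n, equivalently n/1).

10863/16384

Build v(s[:k]) for k = 1..15, string s = blue red blue red blue red blue red red blue blue red blue blue blue.
1 of 15 · b · max L 0 · min R +∞ so 1
2 of 15 · br · max L 0 · min R 1 so 1/2
3 of 15 · brb · max L 1/2 · min R 1 so 3/4
4 of 15 · brbr · max L 1/2 · min R 3/4 so 5/8
5 of 15 · brbrb · max L 5/8 · min R 3/4 so 11/16
6 of 15 · brbrbr · max L 5/8 · min R 11/16 so 21/32
7 of 15 · brbrbrb · max L 21/32 · min R 11/16 so 43/64
8 of 15 · brbrbrbr · max L 21/32 · min R 43/64 so 85/128
9 of 15 · brbrbrbrr · max L 21/32 · min R 85/128 so 169/256
10 of 15 · brbrbrbrrb · max L 169/256 · min R 85/128 so 339/512
11 of 15 · brbrbrbrrbb · max L 339/512 · min R 85/128 so 679/1024
12 of 15 · brbrbrbrrbbr · max L 339/512 · min R 679/1024 so 1357/2048
13 of 15 · brbrbrbrrbbrb · max L 1357/2048 · min R 679/1024 so 2715/4096
14 of 15 · brbrbrbrrbbrbb · max L 2715/4096 · min R 679/1024 so 5431/8192
15 of 15 · brbrbrbrrbbrbbb · max L 5431/8192 · min R 679/1024 so 10863/16384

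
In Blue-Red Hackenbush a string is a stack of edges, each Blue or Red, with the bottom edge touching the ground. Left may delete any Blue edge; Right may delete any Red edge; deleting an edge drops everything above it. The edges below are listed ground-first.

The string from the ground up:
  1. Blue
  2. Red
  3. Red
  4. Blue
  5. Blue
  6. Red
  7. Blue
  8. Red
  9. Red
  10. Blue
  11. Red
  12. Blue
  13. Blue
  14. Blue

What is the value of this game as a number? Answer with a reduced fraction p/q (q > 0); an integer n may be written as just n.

3375/8192

Recurse on prefixes of the 14-edge string Blue Red Red Blue Blue Red Blue Red Red Blue Red Blue Blue Blue:
step 1: add Blue to get B; options L={ 0 } R={ · } => 1
step 2: add Red to get BR; options L={ 0 } R={ 1 } => 1/2
step 3: add Red to get BRR; options L={ 0 } R={ 1/2; 1 } => 1/4
step 4: add Blue to get BRRB; options L={ 0; 1/4 } R={ 1/2; 1 } => 3/8
step 5: add Blue to get BRRBB; options L={ 0; 1/4; 3/8 } R={ 1/2; 1 } => 7/16
step 6: add Red to get BRRBBR; options L={ 0; 1/4; 3/8 } R={ 7/16; 1/2; 1 } => 13/32
step 7: add Blue to get BRRBBRB; options L={ 0; 1/4; 3/8; 13/32 } R={ 7/16; 1/2; 1 } => 27/64
step 8: add Red to get BRRBBRBR; options L={ 0; 1/4; 3/8; 13/32 } R={ 27/64; 7/16; 1/2; 1 } => 53/128
step 9: add Red to get BRRBBRBRR; options L={ 0; 1/4; 3/8; 13/32 } R={ 53/128; 27/64; 7/16; 1/2; 1 } => 105/256
step 10: add Blue to get BRRBBRBRRB; options L={ 0; 1/4; 3/8; 13/32; 105/256 } R={ 53/128; 27/64; 7/16; 1/2; 1 } => 211/512
step 11: add Red to get BRRBBRBRRBR; options L={ 0; 1/4; 3/8; 13/32; 105/256 } R={ 211/512; 53/128; 27/64; 7/16; 1/2; 1 } => 421/1024
step 12: add Blue to get BRRBBRBRRBRB; options L={ 0; 1/4; 3/8; 13/32; 105/256; 421/1024 } R={ 211/512; 53/128; 27/64; 7/16; 1/2; 1 } => 843/2048
step 13: add Blue to get BRRBBRBRRBRBB; options L={ 0; 1/4; 3/8; 13/32; 105/256; 421/1024; 843/2048 } R={ 211/512; 53/128; 27/64; 7/16; 1/2; 1 } => 1687/4096
step 14: add Blue to get BRRBBRBRRBRBBB; options L={ 0; 1/4; 3/8; 13/32; 105/256; 421/1024; 843/2048; 1687/4096 } R={ 211/512; 53/128; 27/64; 7/16; 1/2; 1 } => 3375/8192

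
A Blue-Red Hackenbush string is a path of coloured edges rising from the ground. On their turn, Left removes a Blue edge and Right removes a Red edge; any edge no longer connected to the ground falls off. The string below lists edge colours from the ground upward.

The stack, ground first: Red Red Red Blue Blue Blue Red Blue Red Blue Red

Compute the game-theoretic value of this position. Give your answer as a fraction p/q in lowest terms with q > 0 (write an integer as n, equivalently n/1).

edge 1 of 11 (Red): { · | 0 } => -1
edge 2 of 11 (Red): { · | -1, 0 } => -2
edge 3 of 11 (Red): { · | -2, -1, 0 } => -3
edge 4 of 11 (Blue): { -3 | -2, -1, 0 } => -5/2
edge 5 of 11 (Blue): { -3, -5/2 | -2, -1, 0 } => -9/4
edge 6 of 11 (Blue): { -3, -5/2, -9/4 | -2, -1, 0 } => -17/8
edge 7 of 11 (Red): { -3, -5/2, -9/4 | -17/8, -2, -1, 0 } => -35/16
edge 8 of 11 (Blue): { -3, -5/2, -9/4, -35/16 | -17/8, -2, -1, 0 } => -69/32
edge 9 of 11 (Red): { -3, -5/2, -9/4, -35/16 | -69/32, -17/8, -2, -1, 0 } => -139/64
edge 10 of 11 (Blue): { -3, -5/2, -9/4, -35/16, -139/64 | -69/32, -17/8, -2, -1, 0 } => -277/128
edge 11 of 11 (Red): { -3, -5/2, -9/4, -35/16, -139/64 | -277/128, -69/32, -17/8, -2, -1, 0 } => -555/256

-555/256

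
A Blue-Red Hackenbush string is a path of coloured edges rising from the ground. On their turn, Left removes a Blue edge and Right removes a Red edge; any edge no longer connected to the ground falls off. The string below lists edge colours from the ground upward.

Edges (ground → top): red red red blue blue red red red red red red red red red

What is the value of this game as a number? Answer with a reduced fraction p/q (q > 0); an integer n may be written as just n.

r: Left { none }, Right { 0 } — simplest -1
rr: Left { none }, Right { -1; 0 } — simplest -2
rrr: Left { none }, Right { -2; -1; 0 } — simplest -3
rrrb: Left { -3 }, Right { -2; -1; 0 } — simplest -5/2
rrrbb: Left { -3; -5/2 }, Right { -2; -1; 0 } — simplest -9/4
rrrbbr: Left { -3; -5/2 }, Right { -9/4; -2; -1; 0 } — simplest -19/8
rrrbbrr: Left { -3; -5/2 }, Right { -19/8; -9/4; -2; -1; 0 } — simplest -39/16
rrrbbrrr: Left { -3; -5/2 }, Right { -39/16; -19/8; -9/4; -2; -1; 0 } — simplest -79/32
rrrbbrrrr: Left { -3; -5/2 }, Right { -79/32; -39/16; -19/8; -9/4; -2; -1; 0 } — simplest -159/64
rrrbbrrrrr: Left { -3; -5/2 }, Right { -159/64; -79/32; -39/16; -19/8; -9/4; -2; -1; 0 } — simplest -319/128
rrrbbrrrrrr: Left { -3; -5/2 }, Right { -319/128; -159/64; -79/32; -39/16; -19/8; -9/4; -2; -1; 0 } — simplest -639/256
rrrbbrrrrrrr: Left { -3; -5/2 }, Right { -639/256; -319/128; -159/64; -79/32; -39/16; -19/8; -9/4; -2; -1; 0 } — simplest -1279/512
rrrbbrrrrrrrr: Left { -3; -5/2 }, Right { -1279/512; -639/256; -319/128; -159/64; -79/32; -39/16; -19/8; -9/4; -2; -1; 0 } — simplest -2559/1024
rrrbbrrrrrrrrr: Left { -3; -5/2 }, Right { -2559/1024; -1279/512; -639/256; -319/128; -159/64; -79/32; -39/16; -19/8; -9/4; -2; -1; 0 } — simplest -5119/2048

-5119/2048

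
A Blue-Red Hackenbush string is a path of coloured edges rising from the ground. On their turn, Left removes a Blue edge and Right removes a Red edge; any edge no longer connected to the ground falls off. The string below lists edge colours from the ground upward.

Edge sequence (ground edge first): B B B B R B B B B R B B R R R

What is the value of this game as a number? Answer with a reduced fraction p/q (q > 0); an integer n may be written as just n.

8113/2048

Build G(s[:k]) for k = 1..15, string s = B B B B R B B B B R B B R R R.
1 of 15 · B · max L 0 · min R +∞ ⇒ 1
2 of 15 · BB · max L 1 · min R +∞ ⇒ 2
3 of 15 · BBB · max L 2 · min R +∞ ⇒ 3
4 of 15 · BBBB · max L 3 · min R +∞ ⇒ 4
5 of 15 · BBBBR · max L 3 · min R 4 ⇒ 7/2
6 of 15 · BBBBRB · max L 7/2 · min R 4 ⇒ 15/4
7 of 15 · BBBBRBB · max L 15/4 · min R 4 ⇒ 31/8
8 of 15 · BBBBRBBB · max L 31/8 · min R 4 ⇒ 63/16
9 of 15 · BBBBRBBBB · max L 63/16 · min R 4 ⇒ 127/32
10 of 15 · BBBBRBBBBR · max L 63/16 · min R 127/32 ⇒ 253/64
11 of 15 · BBBBRBBBBRB · max L 253/64 · min R 127/32 ⇒ 507/128
12 of 15 · BBBBRBBBBRBB · max L 507/128 · min R 127/32 ⇒ 1015/256
13 of 15 · BBBBRBBBBRBBR · max L 507/128 · min R 1015/256 ⇒ 2029/512
14 of 15 · BBBBRBBBBRBBRR · max L 507/128 · min R 2029/512 ⇒ 4057/1024
15 of 15 · BBBBRBBBBRBBRRR · max L 507/128 · min R 4057/1024 ⇒ 8113/2048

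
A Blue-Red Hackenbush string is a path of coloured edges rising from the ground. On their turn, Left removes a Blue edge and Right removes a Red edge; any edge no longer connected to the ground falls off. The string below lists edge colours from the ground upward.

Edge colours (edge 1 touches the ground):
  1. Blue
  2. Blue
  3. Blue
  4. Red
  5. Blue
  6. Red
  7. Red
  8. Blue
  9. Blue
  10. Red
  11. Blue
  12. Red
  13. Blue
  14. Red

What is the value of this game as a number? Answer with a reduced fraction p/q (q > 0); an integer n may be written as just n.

5333/2048

B: Left { 0 }, Right { (no moves) } = simplest 1
BB: Left { 0,1 }, Right { (no moves) } = simplest 2
BBB: Left { 0,1,2 }, Right { (no moves) } = simplest 3
BBBR: Left { 0,1,2 }, Right { 3 } = simplest 5/2
BBBRB: Left { 0,1,2,5/2 }, Right { 3 } = simplest 11/4
BBBRBR: Left { 0,1,2,5/2 }, Right { 11/4,3 } = simplest 21/8
BBBRBRR: Left { 0,1,2,5/2 }, Right { 21/8,11/4,3 } = simplest 41/16
BBBRBRRB: Left { 0,1,2,5/2,41/16 }, Right { 21/8,11/4,3 } = simplest 83/32
BBBRBRRBB: Left { 0,1,2,5/2,41/16,83/32 }, Right { 21/8,11/4,3 } = simplest 167/64
BBBRBRRBBR: Left { 0,1,2,5/2,41/16,83/32 }, Right { 167/64,21/8,11/4,3 } = simplest 333/128
BBBRBRRBBRB: Left { 0,1,2,5/2,41/16,83/32,333/128 }, Right { 167/64,21/8,11/4,3 } = simplest 667/256
BBBRBRRBBRBR: Left { 0,1,2,5/2,41/16,83/32,333/128 }, Right { 667/256,167/64,21/8,11/4,3 } = simplest 1333/512
BBBRBRRBBRBRB: Left { 0,1,2,5/2,41/16,83/32,333/128,1333/512 }, Right { 667/256,167/64,21/8,11/4,3 } = simplest 2667/1024
BBBRBRRBBRBRBR: Left { 0,1,2,5/2,41/16,83/32,333/128,1333/512 }, Right { 2667/1024,667/256,167/64,21/8,11/4,3 } = simplest 5333/2048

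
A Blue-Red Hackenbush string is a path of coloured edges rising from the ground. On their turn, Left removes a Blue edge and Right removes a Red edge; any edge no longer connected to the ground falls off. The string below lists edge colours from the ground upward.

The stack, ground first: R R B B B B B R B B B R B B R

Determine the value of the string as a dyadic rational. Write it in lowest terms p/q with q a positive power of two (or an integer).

val_1 [R]  L=[none]  R=[0]  → -1
val_2 [RR]  L=[none]  R=[-1,0]  → -2
val_3 [RRB]  L=[-2]  R=[-1,0]  → -3/2
val_4 [RRBB]  L=[-2,-3/2]  R=[-1,0]  → -5/4
val_5 [RRBBB]  L=[-2,-3/2,-5/4]  R=[-1,0]  → -9/8
val_6 [RRBBBB]  L=[-2,-3/2,-5/4,-9/8]  R=[-1,0]  → -17/16
val_7 [RRBBBBB]  L=[-2,-3/2,-5/4,-9/8,-17/16]  R=[-1,0]  → -33/32
val_8 [RRBBBBBR]  L=[-2,-3/2,-5/4,-9/8,-17/16]  R=[-33/32,-1,0]  → -67/64
val_9 [RRBBBBBRB]  L=[-2,-3/2,-5/4,-9/8,-17/16,-67/64]  R=[-33/32,-1,0]  → -133/128
val_10 [RRBBBBBRBB]  L=[-2,-3/2,-5/4,-9/8,-17/16,-67/64,-133/128]  R=[-33/32,-1,0]  → -265/256
val_11 [RRBBBBBRBBB]  L=[-2,-3/2,-5/4,-9/8,-17/16,-67/64,-133/128,-265/256]  R=[-33/32,-1,0]  → -529/512
val_12 [RRBBBBBRBBBR]  L=[-2,-3/2,-5/4,-9/8,-17/16,-67/64,-133/128,-265/256]  R=[-529/512,-33/32,-1,0]  → -1059/1024
val_13 [RRBBBBBRBBBRB]  L=[-2,-3/2,-5/4,-9/8,-17/16,-67/64,-133/128,-265/256,-1059/1024]  R=[-529/512,-33/32,-1,0]  → -2117/2048
val_14 [RRBBBBBRBBBRBB]  L=[-2,-3/2,-5/4,-9/8,-17/16,-67/64,-133/128,-265/256,-1059/1024,-2117/2048]  R=[-529/512,-33/32,-1,0]  → -4233/4096
val_15 [RRBBBBBRBBBRBBR]  L=[-2,-3/2,-5/4,-9/8,-17/16,-67/64,-133/128,-265/256,-1059/1024,-2117/2048]  R=[-4233/4096,-529/512,-33/32,-1,0]  → -8467/8192

-8467/8192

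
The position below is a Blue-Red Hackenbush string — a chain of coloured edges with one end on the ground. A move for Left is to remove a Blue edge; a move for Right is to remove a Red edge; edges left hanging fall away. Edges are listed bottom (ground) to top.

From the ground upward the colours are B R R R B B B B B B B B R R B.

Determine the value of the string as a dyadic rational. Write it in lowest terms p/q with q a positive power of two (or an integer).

4083/16384

G(B) = { 0 | none } = 1
G(BR) = { 0 | 1 } = 1/2
G(BRR) = { 0 | 1/2 1 } = 1/4
G(BRRR) = { 0 | 1/4 1/2 1 } = 1/8
G(BRRRB) = { 0 1/8 | 1/4 1/2 1 } = 3/16
G(BRRRBB) = { 0 1/8 3/16 | 1/4 1/2 1 } = 7/32
G(BRRRBBB) = { 0 1/8 3/16 7/32 | 1/4 1/2 1 } = 15/64
G(BRRRBBBB) = { 0 1/8 3/16 7/32 15/64 | 1/4 1/2 1 } = 31/128
G(BRRRBBBBB) = { 0 1/8 3/16 7/32 15/64 31/128 | 1/4 1/2 1 } = 63/256
G(BRRRBBBBBB) = { 0 1/8 3/16 7/32 15/64 31/128 63/256 | 1/4 1/2 1 } = 127/512
G(BRRRBBBBBBB) = { 0 1/8 3/16 7/32 15/64 31/128 63/256 127/512 | 1/4 1/2 1 } = 255/1024
G(BRRRBBBBBBBB) = { 0 1/8 3/16 7/32 15/64 31/128 63/256 127/512 255/1024 | 1/4 1/2 1 } = 511/2048
G(BRRRBBBBBBBBR) = { 0 1/8 3/16 7/32 15/64 31/128 63/256 127/512 255/1024 | 511/2048 1/4 1/2 1 } = 1021/4096
G(BRRRBBBBBBBBRR) = { 0 1/8 3/16 7/32 15/64 31/128 63/256 127/512 255/1024 | 1021/4096 511/2048 1/4 1/2 1 } = 2041/8192
G(BRRRBBBBBBBBRRB) = { 0 1/8 3/16 7/32 15/64 31/128 63/256 127/512 255/1024 2041/8192 | 1021/4096 511/2048 1/4 1/2 1 } = 4083/16384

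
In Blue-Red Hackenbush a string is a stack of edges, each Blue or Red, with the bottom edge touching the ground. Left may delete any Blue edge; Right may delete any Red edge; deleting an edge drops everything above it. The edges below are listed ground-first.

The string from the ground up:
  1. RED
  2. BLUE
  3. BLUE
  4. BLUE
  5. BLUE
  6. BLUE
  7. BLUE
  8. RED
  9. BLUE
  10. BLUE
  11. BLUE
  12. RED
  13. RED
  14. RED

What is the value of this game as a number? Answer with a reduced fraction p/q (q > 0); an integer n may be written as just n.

-143/8192

step 1: add RED to get R; options L={ — } R={ 0 } — -1
step 2: add BLUE to get RB; options L={ -1 } R={ 0 } — -1/2
step 3: add BLUE to get RBB; options L={ -1; -1/2 } R={ 0 } — -1/4
step 4: add BLUE to get RBBB; options L={ -1; -1/2; -1/4 } R={ 0 } — -1/8
step 5: add BLUE to get RBBBB; options L={ -1; -1/2; -1/4; -1/8 } R={ 0 } — -1/16
step 6: add BLUE to get RBBBBB; options L={ -1; -1/2; -1/4; -1/8; -1/16 } R={ 0 } — -1/32
step 7: add BLUE to get RBBBBBB; options L={ -1; -1/2; -1/4; -1/8; -1/16; -1/32 } R={ 0 } — -1/64
step 8: add RED to get RBBBBBBR; options L={ -1; -1/2; -1/4; -1/8; -1/16; -1/32 } R={ -1/64; 0 } — -3/128
step 9: add BLUE to get RBBBBBBRB; options L={ -1; -1/2; -1/4; -1/8; -1/16; -1/32; -3/128 } R={ -1/64; 0 } — -5/256
step 10: add BLUE to get RBBBBBBRBB; options L={ -1; -1/2; -1/4; -1/8; -1/16; -1/32; -3/128; -5/256 } R={ -1/64; 0 } — -9/512
step 11: add BLUE to get RBBBBBBRBBB; options L={ -1; -1/2; -1/4; -1/8; -1/16; -1/32; -3/128; -5/256; -9/512 } R={ -1/64; 0 } — -17/1024
step 12: add RED to get RBBBBBBRBBBR; options L={ -1; -1/2; -1/4; -1/8; -1/16; -1/32; -3/128; -5/256; -9/512 } R={ -17/1024; -1/64; 0 } — -35/2048
step 13: add RED to get RBBBBBBRBBBRR; options L={ -1; -1/2; -1/4; -1/8; -1/16; -1/32; -3/128; -5/256; -9/512 } R={ -35/2048; -17/1024; -1/64; 0 } — -71/4096
step 14: add RED to get RBBBBBBRBBBRRR; options L={ -1; -1/2; -1/4; -1/8; -1/16; -1/32; -3/128; -5/256; -9/512 } R={ -71/4096; -35/2048; -17/1024; -1/64; 0 } — -143/8192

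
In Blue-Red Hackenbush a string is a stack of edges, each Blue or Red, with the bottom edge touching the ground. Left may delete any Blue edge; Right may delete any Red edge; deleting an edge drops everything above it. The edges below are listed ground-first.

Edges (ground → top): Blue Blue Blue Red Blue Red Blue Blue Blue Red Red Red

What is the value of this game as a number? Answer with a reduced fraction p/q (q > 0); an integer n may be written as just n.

B: Left { 0 }, Right { ∅ } = simplest 1
BB: Left { 0; 1 }, Right { ∅ } = simplest 2
BBB: Left { 0; 1; 2 }, Right { ∅ } = simplest 3
BBBR: Left { 0; 1; 2 }, Right { 3 } = simplest 5/2
BBBRB: Left { 0; 1; 2; 5/2 }, Right { 3 } = simplest 11/4
BBBRBR: Left { 0; 1; 2; 5/2 }, Right { 11/4; 3 } = simplest 21/8
BBBRBRB: Left { 0; 1; 2; 5/2; 21/8 }, Right { 11/4; 3 } = simplest 43/16
BBBRBRBB: Left { 0; 1; 2; 5/2; 21/8; 43/16 }, Right { 11/4; 3 } = simplest 87/32
BBBRBRBBB: Left { 0; 1; 2; 5/2; 21/8; 43/16; 87/32 }, Right { 11/4; 3 } = simplest 175/64
BBBRBRBBBR: Left { 0; 1; 2; 5/2; 21/8; 43/16; 87/32 }, Right { 175/64; 11/4; 3 } = simplest 349/128
BBBRBRBBBRR: Left { 0; 1; 2; 5/2; 21/8; 43/16; 87/32 }, Right { 349/128; 175/64; 11/4; 3 } = simplest 697/256
BBBRBRBBBRRR: Left { 0; 1; 2; 5/2; 21/8; 43/16; 87/32 }, Right { 697/256; 349/128; 175/64; 11/4; 3 } = simplest 1393/512

1393/512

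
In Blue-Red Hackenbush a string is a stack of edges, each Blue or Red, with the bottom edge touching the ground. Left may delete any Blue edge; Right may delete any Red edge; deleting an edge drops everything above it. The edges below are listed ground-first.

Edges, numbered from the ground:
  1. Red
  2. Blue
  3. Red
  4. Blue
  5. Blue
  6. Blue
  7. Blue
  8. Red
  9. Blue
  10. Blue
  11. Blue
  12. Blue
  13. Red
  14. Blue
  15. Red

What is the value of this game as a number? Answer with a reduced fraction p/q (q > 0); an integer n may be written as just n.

Build val(s[:k]) for k = 1..15, string s = Red Blue Red Blue Blue Blue Blue Red Blue Blue Blue Blue Red Blue Red.
R: Left { ∅ }, Right { 0 } ⇒ simplest -1
RB: Left { -1 }, Right { 0 } ⇒ simplest -1/2
RBR: Left { -1 }, Right { -1/2 0 } ⇒ simplest -3/4
RBRB: Left { -1 -3/4 }, Right { -1/2 0 } ⇒ simplest -5/8
RBRBB: Left { -1 -3/4 -5/8 }, Right { -1/2 0 } ⇒ simplest -9/16
RBRBBB: Left { -1 -3/4 -5/8 -9/16 }, Right { -1/2 0 } ⇒ simplest -17/32
RBRBBBB: Left { -1 -3/4 -5/8 -9/16 -17/32 }, Right { -1/2 0 } ⇒ simplest -33/64
RBRBBBBR: Left { -1 -3/4 -5/8 -9/16 -17/32 }, Right { -33/64 -1/2 0 } ⇒ simplest -67/128
RBRBBBBRB: Left { -1 -3/4 -5/8 -9/16 -17/32 -67/128 }, Right { -33/64 -1/2 0 } ⇒ simplest -133/256
RBRBBBBRBB: Left { -1 -3/4 -5/8 -9/16 -17/32 -67/128 -133/256 }, Right { -33/64 -1/2 0 } ⇒ simplest -265/512
RBRBBBBRBBB: Left { -1 -3/4 -5/8 -9/16 -17/32 -67/128 -133/256 -265/512 }, Right { -33/64 -1/2 0 } ⇒ simplest -529/1024
RBRBBBBRBBBB: Left { -1 -3/4 -5/8 -9/16 -17/32 -67/128 -133/256 -265/512 -529/1024 }, Right { -33/64 -1/2 0 } ⇒ simplest -1057/2048
RBRBBBBRBBBBR: Left { -1 -3/4 -5/8 -9/16 -17/32 -67/128 -133/256 -265/512 -529/1024 }, Right { -1057/2048 -33/64 -1/2 0 } ⇒ simplest -2115/4096
RBRBBBBRBBBBRB: Left { -1 -3/4 -5/8 -9/16 -17/32 -67/128 -133/256 -265/512 -529/1024 -2115/4096 }, Right { -1057/2048 -33/64 -1/2 0 } ⇒ simplest -4229/8192
RBRBBBBRBBBBRBR: Left { -1 -3/4 -5/8 -9/16 -17/32 -67/128 -133/256 -265/512 -529/1024 -2115/4096 }, Right { -4229/8192 -1057/2048 -33/64 -1/2 0 } ⇒ simplest -8459/16384

-8459/16384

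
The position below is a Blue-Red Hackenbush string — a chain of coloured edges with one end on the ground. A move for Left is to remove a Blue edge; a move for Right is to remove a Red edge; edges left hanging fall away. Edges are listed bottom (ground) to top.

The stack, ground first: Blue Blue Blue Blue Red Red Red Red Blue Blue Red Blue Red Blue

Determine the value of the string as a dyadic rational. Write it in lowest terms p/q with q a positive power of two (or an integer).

edge 1 of 14 (Blue): { 0 |  } → 1
edge 2 of 14 (Blue): { 0,1 |  } → 2
edge 3 of 14 (Blue): { 0,1,2 |  } → 3
edge 4 of 14 (Blue): { 0,1,2,3 |  } → 4
edge 5 of 14 (Red): { 0,1,2,3 | 4 } → 7/2
edge 6 of 14 (Red): { 0,1,2,3 | 7/2,4 } → 13/4
edge 7 of 14 (Red): { 0,1,2,3 | 13/4,7/2,4 } → 25/8
edge 8 of 14 (Red): { 0,1,2,3 | 25/8,13/4,7/2,4 } → 49/16
edge 9 of 14 (Blue): { 0,1,2,3,49/16 | 25/8,13/4,7/2,4 } → 99/32
edge 10 of 14 (Blue): { 0,1,2,3,49/16,99/32 | 25/8,13/4,7/2,4 } → 199/64
edge 11 of 14 (Red): { 0,1,2,3,49/16,99/32 | 199/64,25/8,13/4,7/2,4 } → 397/128
edge 12 of 14 (Blue): { 0,1,2,3,49/16,99/32,397/128 | 199/64,25/8,13/4,7/2,4 } → 795/256
edge 13 of 14 (Red): { 0,1,2,3,49/16,99/32,397/128 | 795/256,199/64,25/8,13/4,7/2,4 } → 1589/512
edge 14 of 14 (Blue): { 0,1,2,3,49/16,99/32,397/128,1589/512 | 795/256,199/64,25/8,13/4,7/2,4 } → 3179/1024

3179/1024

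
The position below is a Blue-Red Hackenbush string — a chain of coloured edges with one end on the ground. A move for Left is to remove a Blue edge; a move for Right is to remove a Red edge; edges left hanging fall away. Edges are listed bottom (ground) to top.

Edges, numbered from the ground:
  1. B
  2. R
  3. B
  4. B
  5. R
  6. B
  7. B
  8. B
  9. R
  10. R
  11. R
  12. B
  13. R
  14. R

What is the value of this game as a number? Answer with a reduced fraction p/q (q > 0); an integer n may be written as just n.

1 of 14 · B · max L 0 · min R +∞ => 1
2 of 14 · BR · max L 0 · min R 1 => 1/2
3 of 14 · BRB · max L 1/2 · min R 1 => 3/4
4 of 14 · BRBB · max L 3/4 · min R 1 => 7/8
5 of 14 · BRBBR · max L 3/4 · min R 7/8 => 13/16
6 of 14 · BRBBRB · max L 13/16 · min R 7/8 => 27/32
7 of 14 · BRBBRBB · max L 27/32 · min R 7/8 => 55/64
8 of 14 · BRBBRBBB · max L 55/64 · min R 7/8 => 111/128
9 of 14 · BRBBRBBBR · max L 55/64 · min R 111/128 => 221/256
10 of 14 · BRBBRBBBRR · max L 55/64 · min R 221/256 => 441/512
11 of 14 · BRBBRBBBRRR · max L 55/64 · min R 441/512 => 881/1024
12 of 14 · BRBBRBBBRRRB · max L 881/1024 · min R 441/512 => 1763/2048
13 of 14 · BRBBRBBBRRRBR · max L 881/1024 · min R 1763/2048 => 3525/4096
14 of 14 · BRBBRBBBRRRBRR · max L 881/1024 · min R 3525/4096 => 7049/8192

7049/8192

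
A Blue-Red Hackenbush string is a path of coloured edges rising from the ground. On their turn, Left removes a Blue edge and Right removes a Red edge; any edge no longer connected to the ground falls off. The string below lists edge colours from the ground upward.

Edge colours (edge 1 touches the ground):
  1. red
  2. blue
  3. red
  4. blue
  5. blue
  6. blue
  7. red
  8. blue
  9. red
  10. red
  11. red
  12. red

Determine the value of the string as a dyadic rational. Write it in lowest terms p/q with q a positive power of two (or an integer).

-1119/2048

r: Left {  }, Right { 0 } — simplest -1
rb: Left { -1 }, Right { 0 } — simplest -1/2
rbr: Left { -1 }, Right { -1/2,0 } — simplest -3/4
rbrb: Left { -1,-3/4 }, Right { -1/2,0 } — simplest -5/8
rbrbb: Left { -1,-3/4,-5/8 }, Right { -1/2,0 } — simplest -9/16
rbrbbb: Left { -1,-3/4,-5/8,-9/16 }, Right { -1/2,0 } — simplest -17/32
rbrbbbr: Left { -1,-3/4,-5/8,-9/16 }, Right { -17/32,-1/2,0 } — simplest -35/64
rbrbbbrb: Left { -1,-3/4,-5/8,-9/16,-35/64 }, Right { -17/32,-1/2,0 } — simplest -69/128
rbrbbbrbr: Left { -1,-3/4,-5/8,-9/16,-35/64 }, Right { -69/128,-17/32,-1/2,0 } — simplest -139/256
rbrbbbrbrr: Left { -1,-3/4,-5/8,-9/16,-35/64 }, Right { -139/256,-69/128,-17/32,-1/2,0 } — simplest -279/512
rbrbbbrbrrr: Left { -1,-3/4,-5/8,-9/16,-35/64 }, Right { -279/512,-139/256,-69/128,-17/32,-1/2,0 } — simplest -559/1024
rbrbbbrbrrrr: Left { -1,-3/4,-5/8,-9/16,-35/64 }, Right { -559/1024,-279/512,-139/256,-69/128,-17/32,-1/2,0 } — simplest -1119/2048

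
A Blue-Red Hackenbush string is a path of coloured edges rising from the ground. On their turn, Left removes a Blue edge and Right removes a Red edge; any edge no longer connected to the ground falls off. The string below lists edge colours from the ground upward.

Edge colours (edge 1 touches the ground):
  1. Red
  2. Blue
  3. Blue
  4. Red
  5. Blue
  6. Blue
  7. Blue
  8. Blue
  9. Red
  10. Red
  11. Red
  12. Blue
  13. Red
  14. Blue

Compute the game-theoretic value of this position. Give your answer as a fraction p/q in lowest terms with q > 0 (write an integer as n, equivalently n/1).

Prefix values for Red Blue Blue Red Blue Blue Blue Blue Red Red Red Blue Red Blue via {L|R} + simplicity:
R: Left { — }, Right { 0 } so simplest -1
RB: Left { -1 }, Right { 0 } so simplest -1/2
RBB: Left { -1; -1/2 }, Right { 0 } so simplest -1/4
RBBR: Left { -1; -1/2 }, Right { -1/4; 0 } so simplest -3/8
RBBRB: Left { -1; -1/2; -3/8 }, Right { -1/4; 0 } so simplest -5/16
RBBRBB: Left { -1; -1/2; -3/8; -5/16 }, Right { -1/4; 0 } so simplest -9/32
RBBRBBB: Left { -1; -1/2; -3/8; -5/16; -9/32 }, Right { -1/4; 0 } so simplest -17/64
RBBRBBBB: Left { -1; -1/2; -3/8; -5/16; -9/32; -17/64 }, Right { -1/4; 0 } so simplest -33/128
RBBRBBBBR: Left { -1; -1/2; -3/8; -5/16; -9/32; -17/64 }, Right { -33/128; -1/4; 0 } so simplest -67/256
RBBRBBBBRR: Left { -1; -1/2; -3/8; -5/16; -9/32; -17/64 }, Right { -67/256; -33/128; -1/4; 0 } so simplest -135/512
RBBRBBBBRRR: Left { -1; -1/2; -3/8; -5/16; -9/32; -17/64 }, Right { -135/512; -67/256; -33/128; -1/4; 0 } so simplest -271/1024
RBBRBBBBRRRB: Left { -1; -1/2; -3/8; -5/16; -9/32; -17/64; -271/1024 }, Right { -135/512; -67/256; -33/128; -1/4; 0 } so simplest -541/2048
RBBRBBBBRRRBR: Left { -1; -1/2; -3/8; -5/16; -9/32; -17/64; -271/1024 }, Right { -541/2048; -135/512; -67/256; -33/128; -1/4; 0 } so simplest -1083/4096
RBBRBBBBRRRBRB: Left { -1; -1/2; -3/8; -5/16; -9/32; -17/64; -271/1024; -1083/4096 }, Right { -541/2048; -135/512; -67/256; -33/128; -1/4; 0 } so simplest -2165/8192

-2165/8192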